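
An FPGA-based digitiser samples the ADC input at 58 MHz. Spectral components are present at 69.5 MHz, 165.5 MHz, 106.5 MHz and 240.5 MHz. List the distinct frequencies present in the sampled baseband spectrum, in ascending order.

8.5 MHz, 9.5 MHz, 11.5 MHz

fs/2 = 29 MHz.
69.5 MHz mod fs = 11.5 MHz.
11.5 MHz ≤ fs/2 = 29 MHz, appears at 11.5 MHz.
165.5 MHz mod fs = 49.5 MHz.
49.5 MHz > fs/2 = 29 MHz, folds to fs − 49.5 MHz = 8.5 MHz.
106.5 MHz mod fs = 48.5 MHz.
48.5 MHz > fs/2 = 29 MHz, folds to fs − 48.5 MHz = 9.5 MHz.
240.5 MHz mod fs = 8.5 MHz.
8.5 MHz ≤ fs/2 = 29 MHz, appears at 8.5 MHz.
Distinct values: {8.5 MHz, 9.5 MHz, 11.5 MHz}.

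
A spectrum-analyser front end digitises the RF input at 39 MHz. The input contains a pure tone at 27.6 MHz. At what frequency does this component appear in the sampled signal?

11.4 MHz

27.6 MHz > fs/2 = 19.5 MHz, folds to fs − 27.6 MHz = 11.4 MHz.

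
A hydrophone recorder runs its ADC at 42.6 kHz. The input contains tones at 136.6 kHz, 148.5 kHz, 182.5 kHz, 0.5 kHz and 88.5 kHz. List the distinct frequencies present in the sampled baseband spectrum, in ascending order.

0.5 kHz, 3.3 kHz, 8.8 kHz, 12.1 kHz, 20.7 kHz

fs/2 = 21.3 kHz.
136.6 kHz mod fs = 8.8 kHz.
8.8 kHz ≤ fs/2 = 21.3 kHz, appears at 8.8 kHz.
148.5 kHz mod fs = 20.7 kHz.
20.7 kHz ≤ fs/2 = 21.3 kHz, appears at 20.7 kHz.
182.5 kHz mod fs = 12.1 kHz.
12.1 kHz ≤ fs/2 = 21.3 kHz, appears at 12.1 kHz.
0.5 kHz ≤ fs/2 = 21.3 kHz, passes unchanged.
88.5 kHz mod fs = 3.3 kHz.
3.3 kHz ≤ fs/2 = 21.3 kHz, appears at 3.3 kHz.
Distinct values: {0.5 kHz, 3.3 kHz, 8.8 kHz, 12.1 kHz, 20.7 kHz}.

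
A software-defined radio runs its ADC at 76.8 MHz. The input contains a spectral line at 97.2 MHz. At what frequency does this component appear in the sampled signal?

97.2 MHz mod fs = 20.4 MHz.
20.4 MHz ≤ fs/2 = 38.4 MHz, appears at 20.4 MHz.

20.4 MHz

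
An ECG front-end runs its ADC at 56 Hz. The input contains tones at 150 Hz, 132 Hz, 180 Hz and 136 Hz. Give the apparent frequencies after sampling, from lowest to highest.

fs/2 = 28 Hz.
150 Hz mod fs = 38 Hz.
38 Hz > fs/2 = 28 Hz, folds to fs − 38 Hz = 18 Hz.
132 Hz mod fs = 20 Hz.
20 Hz ≤ fs/2 = 28 Hz, appears at 20 Hz.
180 Hz mod fs = 12 Hz.
12 Hz ≤ fs/2 = 28 Hz, appears at 12 Hz.
136 Hz mod fs = 24 Hz.
24 Hz ≤ fs/2 = 28 Hz, appears at 24 Hz.
Distinct values: {12 Hz, 18 Hz, 20 Hz, 24 Hz}.

12 Hz, 18 Hz, 20 Hz, 24 Hz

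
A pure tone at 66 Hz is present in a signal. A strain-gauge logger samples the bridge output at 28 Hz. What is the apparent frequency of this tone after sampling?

10 Hz

66 Hz mod fs = 10 Hz.
10 Hz ≤ fs/2 = 14 Hz, appears at 10 Hz.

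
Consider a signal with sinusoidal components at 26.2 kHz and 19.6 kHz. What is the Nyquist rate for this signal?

Highest-frequency component: 26.2 kHz.
Nyquist rate = 2 × 26.2 kHz = 52.4 kHz.

52.4 kHz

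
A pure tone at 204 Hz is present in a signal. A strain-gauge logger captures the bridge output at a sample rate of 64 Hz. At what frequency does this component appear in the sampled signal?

12 Hz

204 Hz mod fs = 12 Hz.
12 Hz ≤ fs/2 = 32 Hz, appears at 12 Hz.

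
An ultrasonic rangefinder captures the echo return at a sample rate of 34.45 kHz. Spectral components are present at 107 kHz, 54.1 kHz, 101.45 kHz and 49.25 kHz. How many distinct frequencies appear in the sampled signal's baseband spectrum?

3

fs/2 = 17.225 kHz.
107 kHz mod fs = 3.65 kHz.
3.65 kHz ≤ fs/2 = 17.225 kHz, appears at 3.65 kHz.
54.1 kHz mod fs = 19.65 kHz.
19.65 kHz > fs/2 = 17.225 kHz, folds to fs − 19.65 kHz = 14.8 kHz.
101.45 kHz mod fs = 32.55 kHz.
32.55 kHz > fs/2 = 17.225 kHz, folds to fs − 32.55 kHz = 1.9 kHz.
49.25 kHz mod fs = 14.8 kHz.
14.8 kHz ≤ fs/2 = 17.225 kHz, appears at 14.8 kHz.
Distinct values: {1.9 kHz, 3.65 kHz, 14.8 kHz} → 3.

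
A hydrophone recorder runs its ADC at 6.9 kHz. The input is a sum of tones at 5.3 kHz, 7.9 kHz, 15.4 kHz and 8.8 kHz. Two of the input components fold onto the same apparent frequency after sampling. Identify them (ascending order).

fs/2 = 3.45 kHz.
5.3 kHz > fs/2 = 3.45 kHz, folds to fs − 5.3 kHz = 1.6 kHz.
7.9 kHz mod fs = 1 kHz.
1 kHz ≤ fs/2 = 3.45 kHz, appears at 1 kHz.
15.4 kHz mod fs = 1.6 kHz.
1.6 kHz ≤ fs/2 = 3.45 kHz, appears at 1.6 kHz.
8.8 kHz mod fs = 1.9 kHz.
1.9 kHz ≤ fs/2 = 3.45 kHz, appears at 1.9 kHz.
5.3 kHz and 15.4 kHz both map to 1.6 kHz.

5.3 kHz, 15.4 kHz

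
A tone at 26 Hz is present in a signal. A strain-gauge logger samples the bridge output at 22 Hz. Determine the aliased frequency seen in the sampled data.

26 Hz mod fs = 4 Hz.
4 Hz ≤ fs/2 = 11 Hz, appears at 4 Hz.

4 Hz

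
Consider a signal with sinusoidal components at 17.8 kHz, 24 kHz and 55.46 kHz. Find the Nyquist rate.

110.92 kHz

Highest-frequency component: 55.46 kHz.
Nyquist rate = 2 × 55.46 kHz = 110.92 kHz.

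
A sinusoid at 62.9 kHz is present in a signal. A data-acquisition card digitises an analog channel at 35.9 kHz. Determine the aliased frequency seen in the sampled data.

8.9 kHz

62.9 kHz mod fs = 27 kHz.
27 kHz > fs/2 = 17.95 kHz, folds to fs − 27 kHz = 8.9 kHz.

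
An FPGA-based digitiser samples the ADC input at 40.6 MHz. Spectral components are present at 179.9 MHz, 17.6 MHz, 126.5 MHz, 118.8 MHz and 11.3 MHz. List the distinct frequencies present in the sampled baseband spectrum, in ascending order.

fs/2 = 20.3 MHz.
179.9 MHz mod fs = 17.5 MHz.
17.5 MHz ≤ fs/2 = 20.3 MHz, appears at 17.5 MHz.
17.6 MHz ≤ fs/2 = 20.3 MHz, passes unchanged.
126.5 MHz mod fs = 4.7 MHz.
4.7 MHz ≤ fs/2 = 20.3 MHz, appears at 4.7 MHz.
118.8 MHz mod fs = 37.6 MHz.
37.6 MHz > fs/2 = 20.3 MHz, folds to fs − 37.6 MHz = 3 MHz.
11.3 MHz ≤ fs/2 = 20.3 MHz, passes unchanged.
Distinct values: {3 MHz, 4.7 MHz, 11.3 MHz, 17.5 MHz, 17.6 MHz}.

3 MHz, 4.7 MHz, 11.3 MHz, 17.5 MHz, 17.6 MHz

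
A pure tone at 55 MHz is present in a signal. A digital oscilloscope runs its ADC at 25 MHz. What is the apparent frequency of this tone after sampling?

5 MHz

55 MHz mod fs = 5 MHz.
5 MHz ≤ fs/2 = 12.5 MHz, appears at 5 MHz.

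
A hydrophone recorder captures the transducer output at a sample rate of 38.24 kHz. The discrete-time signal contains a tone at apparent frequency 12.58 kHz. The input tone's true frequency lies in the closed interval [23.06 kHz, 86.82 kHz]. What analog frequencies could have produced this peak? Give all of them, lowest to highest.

25.66 kHz, 50.82 kHz, 63.9 kHz

Frequencies that alias to 12.58 kHz are k·fs ± 12.58 kHz for integer k ≥ 0.
k=0: 12.58 kHz.
k=1: 25.66 kHz, 50.82 kHz.
k=2: 63.9 kHz, 89.06 kHz.
k=3: 102.14 kHz, 127.3 kHz.
Within [23.06 kHz, 86.82 kHz]: 25.66 kHz, 50.82 kHz, 63.9 kHz.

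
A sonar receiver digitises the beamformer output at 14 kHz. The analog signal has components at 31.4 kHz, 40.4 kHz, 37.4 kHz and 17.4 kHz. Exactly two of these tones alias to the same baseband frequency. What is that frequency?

fs/2 = 7 kHz.
31.4 kHz mod fs = 3.4 kHz.
3.4 kHz ≤ fs/2 = 7 kHz, appears at 3.4 kHz.
40.4 kHz mod fs = 12.4 kHz.
12.4 kHz > fs/2 = 7 kHz, folds to fs − 12.4 kHz = 1.6 kHz.
37.4 kHz mod fs = 9.4 kHz.
9.4 kHz > fs/2 = 7 kHz, folds to fs − 9.4 kHz = 4.6 kHz.
17.4 kHz mod fs = 3.4 kHz.
3.4 kHz ≤ fs/2 = 7 kHz, appears at 3.4 kHz.
17.4 kHz and 31.4 kHz both map to 3.4 kHz.

3.4 kHz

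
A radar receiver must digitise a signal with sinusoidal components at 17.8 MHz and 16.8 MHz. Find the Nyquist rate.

35.6 MHz

Highest-frequency component: 17.8 MHz.
Nyquist rate = 2 × 17.8 MHz = 35.6 MHz.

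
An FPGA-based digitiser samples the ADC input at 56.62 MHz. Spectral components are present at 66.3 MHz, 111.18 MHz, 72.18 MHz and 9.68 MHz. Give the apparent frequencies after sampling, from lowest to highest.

fs/2 = 28.31 MHz.
66.3 MHz mod fs = 9.68 MHz.
9.68 MHz ≤ fs/2 = 28.31 MHz, appears at 9.68 MHz.
111.18 MHz mod fs = 54.56 MHz.
54.56 MHz > fs/2 = 28.31 MHz, folds to fs − 54.56 MHz = 2.06 MHz.
72.18 MHz mod fs = 15.56 MHz.
15.56 MHz ≤ fs/2 = 28.31 MHz, appears at 15.56 MHz.
9.68 MHz ≤ fs/2 = 28.31 MHz, passes unchanged.
Distinct values: {2.06 MHz, 9.68 MHz, 15.56 MHz}.

2.06 MHz, 9.68 MHz, 15.56 MHz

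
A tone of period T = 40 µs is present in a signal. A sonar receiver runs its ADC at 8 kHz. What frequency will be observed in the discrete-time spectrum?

T = 40 µs → f = 1/T = 25 kHz.
25 kHz mod fs = 1 kHz.
1 kHz ≤ fs/2 = 4 kHz, appears at 1 kHz.

1 kHz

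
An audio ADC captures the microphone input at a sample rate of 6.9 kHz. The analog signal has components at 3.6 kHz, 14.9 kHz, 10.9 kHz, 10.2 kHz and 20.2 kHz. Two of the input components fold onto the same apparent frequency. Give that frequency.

3.3 kHz

fs/2 = 3.45 kHz.
3.6 kHz > fs/2 = 3.45 kHz, folds to fs − 3.6 kHz = 3.3 kHz.
14.9 kHz mod fs = 1.1 kHz.
1.1 kHz ≤ fs/2 = 3.45 kHz, appears at 1.1 kHz.
10.9 kHz mod fs = 4 kHz.
4 kHz > fs/2 = 3.45 kHz, folds to fs − 4 kHz = 2.9 kHz.
10.2 kHz mod fs = 3.3 kHz.
3.3 kHz ≤ fs/2 = 3.45 kHz, appears at 3.3 kHz.
20.2 kHz mod fs = 6.4 kHz.
6.4 kHz > fs/2 = 3.45 kHz, folds to fs − 6.4 kHz = 0.5 kHz.
3.6 kHz and 10.2 kHz both map to 3.3 kHz.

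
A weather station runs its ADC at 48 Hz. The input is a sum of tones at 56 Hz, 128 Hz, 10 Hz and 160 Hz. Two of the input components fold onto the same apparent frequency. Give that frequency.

16 Hz

fs/2 = 24 Hz.
56 Hz mod fs = 8 Hz.
8 Hz ≤ fs/2 = 24 Hz, appears at 8 Hz.
128 Hz mod fs = 32 Hz.
32 Hz > fs/2 = 24 Hz, folds to fs − 32 Hz = 16 Hz.
10 Hz ≤ fs/2 = 24 Hz, passes unchanged.
160 Hz mod fs = 16 Hz.
16 Hz ≤ fs/2 = 24 Hz, appears at 16 Hz.
128 Hz and 160 Hz both map to 16 Hz.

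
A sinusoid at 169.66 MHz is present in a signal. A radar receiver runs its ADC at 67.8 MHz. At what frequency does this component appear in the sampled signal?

33.74 MHz

169.66 MHz mod fs = 34.06 MHz.
34.06 MHz > fs/2 = 33.9 MHz, folds to fs − 34.06 MHz = 33.74 MHz.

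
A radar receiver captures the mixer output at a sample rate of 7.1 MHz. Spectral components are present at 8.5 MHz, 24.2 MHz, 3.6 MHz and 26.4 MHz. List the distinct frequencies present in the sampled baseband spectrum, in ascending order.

1.4 MHz, 2 MHz, 2.9 MHz, 3.5 MHz

fs/2 = 3.55 MHz.
8.5 MHz mod fs = 1.4 MHz.
1.4 MHz ≤ fs/2 = 3.55 MHz, appears at 1.4 MHz.
24.2 MHz mod fs = 2.9 MHz.
2.9 MHz ≤ fs/2 = 3.55 MHz, appears at 2.9 MHz.
3.6 MHz > fs/2 = 3.55 MHz, folds to fs − 3.6 MHz = 3.5 MHz.
26.4 MHz mod fs = 5.1 MHz.
5.1 MHz > fs/2 = 3.55 MHz, folds to fs − 5.1 MHz = 2 MHz.
Distinct values: {1.4 MHz, 2 MHz, 2.9 MHz, 3.5 MHz}.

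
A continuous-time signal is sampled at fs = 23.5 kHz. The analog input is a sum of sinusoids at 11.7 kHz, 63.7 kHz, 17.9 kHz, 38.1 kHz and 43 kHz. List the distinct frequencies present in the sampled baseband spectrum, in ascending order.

fs/2 = 11.75 kHz.
11.7 kHz ≤ fs/2 = 11.75 kHz, passes unchanged.
63.7 kHz mod fs = 16.7 kHz.
16.7 kHz > fs/2 = 11.75 kHz, folds to fs − 16.7 kHz = 6.8 kHz.
17.9 kHz > fs/2 = 11.75 kHz, folds to fs − 17.9 kHz = 5.6 kHz.
38.1 kHz mod fs = 14.6 kHz.
14.6 kHz > fs/2 = 11.75 kHz, folds to fs − 14.6 kHz = 8.9 kHz.
43 kHz mod fs = 19.5 kHz.
19.5 kHz > fs/2 = 11.75 kHz, folds to fs − 19.5 kHz = 4 kHz.
Distinct values: {4 kHz, 5.6 kHz, 6.8 kHz, 8.9 kHz, 11.7 kHz}.

4 kHz, 5.6 kHz, 6.8 kHz, 8.9 kHz, 11.7 kHz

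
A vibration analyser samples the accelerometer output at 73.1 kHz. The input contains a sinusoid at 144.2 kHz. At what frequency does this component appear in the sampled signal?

2 kHz

144.2 kHz mod fs = 71.1 kHz.
71.1 kHz > fs/2 = 36.55 kHz, folds to fs − 71.1 kHz = 2 kHz.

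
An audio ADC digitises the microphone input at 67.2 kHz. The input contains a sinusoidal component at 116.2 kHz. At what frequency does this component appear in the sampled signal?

116.2 kHz mod fs = 49 kHz.
49 kHz > fs/2 = 33.6 kHz, folds to fs − 49 kHz = 18.2 kHz.

18.2 kHz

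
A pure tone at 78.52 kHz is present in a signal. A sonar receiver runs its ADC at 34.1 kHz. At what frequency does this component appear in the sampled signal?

78.52 kHz mod fs = 10.32 kHz.
10.32 kHz ≤ fs/2 = 17.05 kHz, appears at 10.32 kHz.

10.32 kHz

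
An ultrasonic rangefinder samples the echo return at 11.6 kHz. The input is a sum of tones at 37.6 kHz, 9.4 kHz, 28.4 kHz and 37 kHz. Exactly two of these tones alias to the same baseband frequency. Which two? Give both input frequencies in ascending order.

fs/2 = 5.8 kHz.
37.6 kHz mod fs = 2.8 kHz.
2.8 kHz ≤ fs/2 = 5.8 kHz, appears at 2.8 kHz.
9.4 kHz > fs/2 = 5.8 kHz, folds to fs − 9.4 kHz = 2.2 kHz.
28.4 kHz mod fs = 5.2 kHz.
5.2 kHz ≤ fs/2 = 5.8 kHz, appears at 5.2 kHz.
37 kHz mod fs = 2.2 kHz.
2.2 kHz ≤ fs/2 = 5.8 kHz, appears at 2.2 kHz.
9.4 kHz and 37 kHz both map to 2.2 kHz.

9.4 kHz, 37 kHz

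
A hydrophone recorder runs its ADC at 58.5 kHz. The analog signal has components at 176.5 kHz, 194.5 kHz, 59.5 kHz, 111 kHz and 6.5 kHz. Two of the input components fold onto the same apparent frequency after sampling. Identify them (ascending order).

59.5 kHz, 176.5 kHz

fs/2 = 29.25 kHz.
176.5 kHz mod fs = 1 kHz.
1 kHz ≤ fs/2 = 29.25 kHz, appears at 1 kHz.
194.5 kHz mod fs = 19 kHz.
19 kHz ≤ fs/2 = 29.25 kHz, appears at 19 kHz.
59.5 kHz mod fs = 1 kHz.
1 kHz ≤ fs/2 = 29.25 kHz, appears at 1 kHz.
111 kHz mod fs = 52.5 kHz.
52.5 kHz > fs/2 = 29.25 kHz, folds to fs − 52.5 kHz = 6 kHz.
6.5 kHz ≤ fs/2 = 29.25 kHz, passes unchanged.
59.5 kHz and 176.5 kHz both map to 1 kHz.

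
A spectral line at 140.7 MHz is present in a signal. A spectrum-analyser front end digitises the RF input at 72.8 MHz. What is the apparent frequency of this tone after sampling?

140.7 MHz mod fs = 67.9 MHz.
67.9 MHz > fs/2 = 36.4 MHz, folds to fs − 67.9 MHz = 4.9 MHz.

4.9 MHz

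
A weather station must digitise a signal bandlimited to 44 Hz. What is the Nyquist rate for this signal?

Nyquist rate = 2 × 44 Hz = 88 Hz.

88 Hz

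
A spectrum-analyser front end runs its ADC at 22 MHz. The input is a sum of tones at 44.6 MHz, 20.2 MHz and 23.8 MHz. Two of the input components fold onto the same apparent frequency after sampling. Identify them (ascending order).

20.2 MHz, 23.8 MHz

fs/2 = 11 MHz.
44.6 MHz mod fs = 0.6 MHz.
0.6 MHz ≤ fs/2 = 11 MHz, appears at 0.6 MHz.
20.2 MHz > fs/2 = 11 MHz, folds to fs − 20.2 MHz = 1.8 MHz.
23.8 MHz mod fs = 1.8 MHz.
1.8 MHz ≤ fs/2 = 11 MHz, appears at 1.8 MHz.
20.2 MHz and 23.8 MHz both map to 1.8 MHz.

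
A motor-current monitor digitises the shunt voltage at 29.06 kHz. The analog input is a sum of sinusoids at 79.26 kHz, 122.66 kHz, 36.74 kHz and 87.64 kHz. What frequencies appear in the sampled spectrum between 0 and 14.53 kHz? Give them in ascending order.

fs/2 = 14.53 kHz.
79.26 kHz mod fs = 21.14 kHz.
21.14 kHz > fs/2 = 14.53 kHz, folds to fs − 21.14 kHz = 7.92 kHz.
122.66 kHz mod fs = 6.42 kHz.
6.42 kHz ≤ fs/2 = 14.53 kHz, appears at 6.42 kHz.
36.74 kHz mod fs = 7.68 kHz.
7.68 kHz ≤ fs/2 = 14.53 kHz, appears at 7.68 kHz.
87.64 kHz mod fs = 0.46 kHz.
0.46 kHz ≤ fs/2 = 14.53 kHz, appears at 0.46 kHz.
Distinct values: {0.46 kHz, 6.42 kHz, 7.68 kHz, 7.92 kHz}.

0.46 kHz, 6.42 kHz, 7.68 kHz, 7.92 kHz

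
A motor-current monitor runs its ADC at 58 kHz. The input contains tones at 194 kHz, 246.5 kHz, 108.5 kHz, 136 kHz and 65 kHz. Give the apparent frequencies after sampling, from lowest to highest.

fs/2 = 29 kHz.
194 kHz mod fs = 20 kHz.
20 kHz ≤ fs/2 = 29 kHz, appears at 20 kHz.
246.5 kHz mod fs = 14.5 kHz.
14.5 kHz ≤ fs/2 = 29 kHz, appears at 14.5 kHz.
108.5 kHz mod fs = 50.5 kHz.
50.5 kHz > fs/2 = 29 kHz, folds to fs − 50.5 kHz = 7.5 kHz.
136 kHz mod fs = 20 kHz.
20 kHz ≤ fs/2 = 29 kHz, appears at 20 kHz.
65 kHz mod fs = 7 kHz.
7 kHz ≤ fs/2 = 29 kHz, appears at 7 kHz.
Distinct values: {7 kHz, 7.5 kHz, 14.5 kHz, 20 kHz}.

7 kHz, 7.5 kHz, 14.5 kHz, 20 kHz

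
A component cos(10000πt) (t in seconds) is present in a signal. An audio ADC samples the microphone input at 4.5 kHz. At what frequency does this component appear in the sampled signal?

0.5 kHz

ω = 10000π rad/s → f = ω/(2π) = 5000 Hz = 5 kHz.
5 kHz mod fs = 0.5 kHz.
0.5 kHz ≤ fs/2 = 2.25 kHz, appears at 0.5 kHz.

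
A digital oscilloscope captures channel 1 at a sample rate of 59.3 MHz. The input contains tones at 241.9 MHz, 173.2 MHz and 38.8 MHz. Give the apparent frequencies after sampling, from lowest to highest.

4.7 MHz, 20.5 MHz

fs/2 = 29.65 MHz.
241.9 MHz mod fs = 4.7 MHz.
4.7 MHz ≤ fs/2 = 29.65 MHz, appears at 4.7 MHz.
173.2 MHz mod fs = 54.6 MHz.
54.6 MHz > fs/2 = 29.65 MHz, folds to fs − 54.6 MHz = 4.7 MHz.
38.8 MHz > fs/2 = 29.65 MHz, folds to fs − 38.8 MHz = 20.5 MHz.
Distinct values: {4.7 MHz, 20.5 MHz}.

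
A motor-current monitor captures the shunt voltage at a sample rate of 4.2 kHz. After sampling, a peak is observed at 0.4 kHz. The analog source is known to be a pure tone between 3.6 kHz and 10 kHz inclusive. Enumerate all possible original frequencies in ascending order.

Frequencies that alias to 0.4 kHz are k·fs ± 0.4 kHz for integer k ≥ 0.
k=0: 0.4 kHz.
k=1: 3.8 kHz, 4.6 kHz.
k=2: 8 kHz, 8.8 kHz.
k=3: 12.2 kHz, 13 kHz.
Within [3.6 kHz, 10 kHz]: 3.8 kHz, 4.6 kHz, 8 kHz, 8.8 kHz.

3.8 kHz, 4.6 kHz, 8 kHz, 8.8 kHz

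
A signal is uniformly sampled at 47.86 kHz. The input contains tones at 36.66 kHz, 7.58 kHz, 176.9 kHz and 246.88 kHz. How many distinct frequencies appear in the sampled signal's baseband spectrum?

3

fs/2 = 23.93 kHz.
36.66 kHz > fs/2 = 23.93 kHz, folds to fs − 36.66 kHz = 11.2 kHz.
7.58 kHz ≤ fs/2 = 23.93 kHz, passes unchanged.
176.9 kHz mod fs = 33.32 kHz.
33.32 kHz > fs/2 = 23.93 kHz, folds to fs − 33.32 kHz = 14.54 kHz.
246.88 kHz mod fs = 7.58 kHz.
7.58 kHz ≤ fs/2 = 23.93 kHz, appears at 7.58 kHz.
Distinct values: {7.58 kHz, 11.2 kHz, 14.54 kHz} → 3.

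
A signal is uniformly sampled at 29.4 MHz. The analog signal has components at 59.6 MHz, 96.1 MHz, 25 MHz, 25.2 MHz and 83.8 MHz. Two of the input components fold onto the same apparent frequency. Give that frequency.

fs/2 = 14.7 MHz.
59.6 MHz mod fs = 0.8 MHz.
0.8 MHz ≤ fs/2 = 14.7 MHz, appears at 0.8 MHz.
96.1 MHz mod fs = 7.9 MHz.
7.9 MHz ≤ fs/2 = 14.7 MHz, appears at 7.9 MHz.
25 MHz > fs/2 = 14.7 MHz, folds to fs − 25 MHz = 4.4 MHz.
25.2 MHz > fs/2 = 14.7 MHz, folds to fs − 25.2 MHz = 4.2 MHz.
83.8 MHz mod fs = 25 MHz.
25 MHz > fs/2 = 14.7 MHz, folds to fs − 25 MHz = 4.4 MHz.
25 MHz and 83.8 MHz both map to 4.4 MHz.

4.4 MHz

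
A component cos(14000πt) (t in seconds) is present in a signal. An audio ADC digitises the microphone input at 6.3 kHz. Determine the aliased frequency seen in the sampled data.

0.7 kHz

ω = 14000π rad/s → f = ω/(2π) = 7000 Hz = 7 kHz.
7 kHz mod fs = 0.7 kHz.
0.7 kHz ≤ fs/2 = 3.15 kHz, appears at 0.7 kHz.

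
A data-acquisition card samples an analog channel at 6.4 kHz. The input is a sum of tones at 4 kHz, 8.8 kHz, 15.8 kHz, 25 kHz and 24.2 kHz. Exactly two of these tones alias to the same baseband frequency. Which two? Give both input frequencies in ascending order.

4 kHz, 8.8 kHz

fs/2 = 3.2 kHz.
4 kHz > fs/2 = 3.2 kHz, folds to fs − 4 kHz = 2.4 kHz.
8.8 kHz mod fs = 2.4 kHz.
2.4 kHz ≤ fs/2 = 3.2 kHz, appears at 2.4 kHz.
15.8 kHz mod fs = 3 kHz.
3 kHz ≤ fs/2 = 3.2 kHz, appears at 3 kHz.
25 kHz mod fs = 5.8 kHz.
5.8 kHz > fs/2 = 3.2 kHz, folds to fs − 5.8 kHz = 0.6 kHz.
24.2 kHz mod fs = 5 kHz.
5 kHz > fs/2 = 3.2 kHz, folds to fs − 5 kHz = 1.4 kHz.
4 kHz and 8.8 kHz both map to 2.4 kHz.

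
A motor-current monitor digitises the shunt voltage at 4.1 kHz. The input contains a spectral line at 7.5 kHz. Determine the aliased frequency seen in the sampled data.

7.5 kHz mod fs = 3.4 kHz.
3.4 kHz > fs/2 = 2.05 kHz, folds to fs − 3.4 kHz = 0.7 kHz.

0.7 kHz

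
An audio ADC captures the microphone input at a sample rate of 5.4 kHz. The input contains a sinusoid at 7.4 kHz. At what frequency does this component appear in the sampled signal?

2 kHz

7.4 kHz mod fs = 2 kHz.
2 kHz ≤ fs/2 = 2.7 kHz, appears at 2 kHz.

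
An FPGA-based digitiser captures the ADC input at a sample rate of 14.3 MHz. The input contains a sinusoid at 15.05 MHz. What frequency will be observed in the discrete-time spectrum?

0.75 MHz

15.05 MHz mod fs = 0.75 MHz.
0.75 MHz ≤ fs/2 = 7.15 MHz, appears at 0.75 MHz.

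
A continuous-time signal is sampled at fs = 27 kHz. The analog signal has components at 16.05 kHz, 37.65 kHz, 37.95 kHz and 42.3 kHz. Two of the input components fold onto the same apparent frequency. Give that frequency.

fs/2 = 13.5 kHz.
16.05 kHz > fs/2 = 13.5 kHz, folds to fs − 16.05 kHz = 10.95 kHz.
37.65 kHz mod fs = 10.65 kHz.
10.65 kHz ≤ fs/2 = 13.5 kHz, appears at 10.65 kHz.
37.95 kHz mod fs = 10.95 kHz.
10.95 kHz ≤ fs/2 = 13.5 kHz, appears at 10.95 kHz.
42.3 kHz mod fs = 15.3 kHz.
15.3 kHz > fs/2 = 13.5 kHz, folds to fs − 15.3 kHz = 11.7 kHz.
16.05 kHz and 37.95 kHz both map to 10.95 kHz.

10.95 kHz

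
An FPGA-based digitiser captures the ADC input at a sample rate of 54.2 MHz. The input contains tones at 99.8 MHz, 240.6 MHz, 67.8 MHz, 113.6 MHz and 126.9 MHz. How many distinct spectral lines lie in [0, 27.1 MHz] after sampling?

fs/2 = 27.1 MHz.
99.8 MHz mod fs = 45.6 MHz.
45.6 MHz > fs/2 = 27.1 MHz, folds to fs − 45.6 MHz = 8.6 MHz.
240.6 MHz mod fs = 23.8 MHz.
23.8 MHz ≤ fs/2 = 27.1 MHz, appears at 23.8 MHz.
67.8 MHz mod fs = 13.6 MHz.
13.6 MHz ≤ fs/2 = 27.1 MHz, appears at 13.6 MHz.
113.6 MHz mod fs = 5.2 MHz.
5.2 MHz ≤ fs/2 = 27.1 MHz, appears at 5.2 MHz.
126.9 MHz mod fs = 18.5 MHz.
18.5 MHz ≤ fs/2 = 27.1 MHz, appears at 18.5 MHz.
Distinct values: {5.2 MHz, 8.6 MHz, 13.6 MHz, 18.5 MHz, 23.8 MHz} → 5.

5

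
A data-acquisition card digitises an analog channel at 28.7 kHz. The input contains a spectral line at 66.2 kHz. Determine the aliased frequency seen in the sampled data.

8.8 kHz

66.2 kHz mod fs = 8.8 kHz.
8.8 kHz ≤ fs/2 = 14.35 kHz, appears at 8.8 kHz.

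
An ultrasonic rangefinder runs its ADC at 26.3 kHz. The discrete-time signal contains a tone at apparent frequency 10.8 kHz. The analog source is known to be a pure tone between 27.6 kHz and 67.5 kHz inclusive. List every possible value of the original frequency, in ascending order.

Frequencies that alias to 10.8 kHz are k·fs ± 10.8 kHz for integer k ≥ 0.
k=0: 10.8 kHz.
k=1: 15.5 kHz, 37.1 kHz.
k=2: 41.8 kHz, 63.4 kHz.
k=3: 68.1 kHz, 89.7 kHz.
Within [27.6 kHz, 67.5 kHz]: 37.1 kHz, 41.8 kHz, 63.4 kHz.

37.1 kHz, 41.8 kHz, 63.4 kHz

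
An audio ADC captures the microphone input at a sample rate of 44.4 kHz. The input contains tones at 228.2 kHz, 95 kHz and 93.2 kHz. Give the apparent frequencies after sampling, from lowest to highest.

4.4 kHz, 6.2 kHz

fs/2 = 22.2 kHz.
228.2 kHz mod fs = 6.2 kHz.
6.2 kHz ≤ fs/2 = 22.2 kHz, appears at 6.2 kHz.
95 kHz mod fs = 6.2 kHz.
6.2 kHz ≤ fs/2 = 22.2 kHz, appears at 6.2 kHz.
93.2 kHz mod fs = 4.4 kHz.
4.4 kHz ≤ fs/2 = 22.2 kHz, appears at 4.4 kHz.
Distinct values: {4.4 kHz, 6.2 kHz}.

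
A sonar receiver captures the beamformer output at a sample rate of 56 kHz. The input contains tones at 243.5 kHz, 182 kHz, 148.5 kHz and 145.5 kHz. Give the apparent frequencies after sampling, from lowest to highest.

fs/2 = 28 kHz.
243.5 kHz mod fs = 19.5 kHz.
19.5 kHz ≤ fs/2 = 28 kHz, appears at 19.5 kHz.
182 kHz mod fs = 14 kHz.
14 kHz ≤ fs/2 = 28 kHz, appears at 14 kHz.
148.5 kHz mod fs = 36.5 kHz.
36.5 kHz > fs/2 = 28 kHz, folds to fs − 36.5 kHz = 19.5 kHz.
145.5 kHz mod fs = 33.5 kHz.
33.5 kHz > fs/2 = 28 kHz, folds to fs − 33.5 kHz = 22.5 kHz.
Distinct values: {14 kHz, 19.5 kHz, 22.5 kHz}.

14 kHz, 19.5 kHz, 22.5 kHz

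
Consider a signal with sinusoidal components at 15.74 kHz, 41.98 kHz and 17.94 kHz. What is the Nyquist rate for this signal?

Highest-frequency component: 41.98 kHz.
Nyquist rate = 2 × 41.98 kHz = 83.96 kHz.

83.96 kHz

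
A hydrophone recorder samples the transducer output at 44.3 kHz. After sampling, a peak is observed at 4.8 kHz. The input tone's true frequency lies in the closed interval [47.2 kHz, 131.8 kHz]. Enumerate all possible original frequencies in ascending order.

Frequencies that alias to 4.8 kHz are k·fs ± 4.8 kHz for integer k ≥ 0.
k=0: 4.8 kHz.
k=1: 39.5 kHz, 49.1 kHz.
k=2: 83.8 kHz, 93.4 kHz.
k=3: 128.1 kHz, 137.7 kHz.
k=4: 172.4 kHz, 182 kHz.
Within [47.2 kHz, 131.8 kHz]: 49.1 kHz, 83.8 kHz, 93.4 kHz, 128.1 kHz.

49.1 kHz, 83.8 kHz, 93.4 kHz, 128.1 kHz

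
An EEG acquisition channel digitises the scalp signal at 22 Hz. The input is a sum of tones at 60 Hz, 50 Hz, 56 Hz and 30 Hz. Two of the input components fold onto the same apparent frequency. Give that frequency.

6 Hz

fs/2 = 11 Hz.
60 Hz mod fs = 16 Hz.
16 Hz > fs/2 = 11 Hz, folds to fs − 16 Hz = 6 Hz.
50 Hz mod fs = 6 Hz.
6 Hz ≤ fs/2 = 11 Hz, appears at 6 Hz.
56 Hz mod fs = 12 Hz.
12 Hz > fs/2 = 11 Hz, folds to fs − 12 Hz = 10 Hz.
30 Hz mod fs = 8 Hz.
8 Hz ≤ fs/2 = 11 Hz, appears at 8 Hz.
50 Hz and 60 Hz both map to 6 Hz.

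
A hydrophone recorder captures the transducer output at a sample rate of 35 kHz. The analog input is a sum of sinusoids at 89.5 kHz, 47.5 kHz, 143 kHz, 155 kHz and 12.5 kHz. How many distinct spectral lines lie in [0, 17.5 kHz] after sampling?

4

fs/2 = 17.5 kHz.
89.5 kHz mod fs = 19.5 kHz.
19.5 kHz > fs/2 = 17.5 kHz, folds to fs − 19.5 kHz = 15.5 kHz.
47.5 kHz mod fs = 12.5 kHz.
12.5 kHz ≤ fs/2 = 17.5 kHz, appears at 12.5 kHz.
143 kHz mod fs = 3 kHz.
3 kHz ≤ fs/2 = 17.5 kHz, appears at 3 kHz.
155 kHz mod fs = 15 kHz.
15 kHz ≤ fs/2 = 17.5 kHz, appears at 15 kHz.
12.5 kHz ≤ fs/2 = 17.5 kHz, passes unchanged.
Distinct values: {3 kHz, 12.5 kHz, 15 kHz, 15.5 kHz} → 4.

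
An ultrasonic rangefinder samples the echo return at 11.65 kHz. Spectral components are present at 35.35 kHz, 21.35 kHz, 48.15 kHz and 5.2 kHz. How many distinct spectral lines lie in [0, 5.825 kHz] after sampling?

fs/2 = 5.825 kHz.
35.35 kHz mod fs = 0.4 kHz.
0.4 kHz ≤ fs/2 = 5.825 kHz, appears at 0.4 kHz.
21.35 kHz mod fs = 9.7 kHz.
9.7 kHz > fs/2 = 5.825 kHz, folds to fs − 9.7 kHz = 1.95 kHz.
48.15 kHz mod fs = 1.55 kHz.
1.55 kHz ≤ fs/2 = 5.825 kHz, appears at 1.55 kHz.
5.2 kHz ≤ fs/2 = 5.825 kHz, passes unchanged.
Distinct values: {0.4 kHz, 1.55 kHz, 1.95 kHz, 5.2 kHz} → 4.

4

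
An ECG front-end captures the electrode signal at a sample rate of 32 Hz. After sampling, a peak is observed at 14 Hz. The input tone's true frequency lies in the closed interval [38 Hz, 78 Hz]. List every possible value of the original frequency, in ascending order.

Frequencies that alias to 14 Hz are k·fs ± 14 Hz for integer k ≥ 0.
k=0: 14 Hz.
k=1: 18 Hz, 46 Hz.
k=2: 50 Hz, 78 Hz.
k=3: 82 Hz, 110 Hz.
Within [38 Hz, 78 Hz]: 46 Hz, 50 Hz, 78 Hz.

46 Hz, 50 Hz, 78 Hz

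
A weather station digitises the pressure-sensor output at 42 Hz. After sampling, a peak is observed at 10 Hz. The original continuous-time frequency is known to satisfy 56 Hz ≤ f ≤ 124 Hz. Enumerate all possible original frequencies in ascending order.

74 Hz, 94 Hz, 116 Hz

Frequencies that alias to 10 Hz are k·fs ± 10 Hz for integer k ≥ 0.
k=0: 10 Hz.
k=1: 32 Hz, 52 Hz.
k=2: 74 Hz, 94 Hz.
k=3: 116 Hz, 136 Hz.
k=4: 158 Hz, 178 Hz.
Within [56 Hz, 124 Hz]: 74 Hz, 94 Hz, 116 Hz.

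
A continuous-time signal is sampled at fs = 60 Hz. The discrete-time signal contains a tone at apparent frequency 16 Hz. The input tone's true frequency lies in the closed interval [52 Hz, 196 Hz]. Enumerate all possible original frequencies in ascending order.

76 Hz, 104 Hz, 136 Hz, 164 Hz, 196 Hz

Frequencies that alias to 16 Hz are k·fs ± 16 Hz for integer k ≥ 0.
k=0: 16 Hz.
k=1: 44 Hz, 76 Hz.
k=2: 104 Hz, 136 Hz.
k=3: 164 Hz, 196 Hz.
k=4: 224 Hz, 256 Hz.
Within [52 Hz, 196 Hz]: 76 Hz, 104 Hz, 136 Hz, 164 Hz, 196 Hz.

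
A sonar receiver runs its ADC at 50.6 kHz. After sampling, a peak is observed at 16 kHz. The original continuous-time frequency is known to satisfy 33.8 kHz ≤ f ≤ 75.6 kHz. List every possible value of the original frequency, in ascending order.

Frequencies that alias to 16 kHz are k·fs ± 16 kHz for integer k ≥ 0.
k=0: 16 kHz.
k=1: 34.6 kHz, 66.6 kHz.
k=2: 85.2 kHz, 117.2 kHz.
Within [33.8 kHz, 75.6 kHz]: 34.6 kHz, 66.6 kHz.

34.6 kHz, 66.6 kHz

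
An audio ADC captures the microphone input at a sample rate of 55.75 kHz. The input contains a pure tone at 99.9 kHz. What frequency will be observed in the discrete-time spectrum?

99.9 kHz mod fs = 44.15 kHz.
44.15 kHz > fs/2 = 27.875 kHz, folds to fs − 44.15 kHz = 11.6 kHz.

11.6 kHz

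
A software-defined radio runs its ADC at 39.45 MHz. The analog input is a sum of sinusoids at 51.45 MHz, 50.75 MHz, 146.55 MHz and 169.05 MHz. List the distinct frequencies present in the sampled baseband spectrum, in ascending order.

11.25 MHz, 11.3 MHz, 12 MHz

fs/2 = 19.725 MHz.
51.45 MHz mod fs = 12 MHz.
12 MHz ≤ fs/2 = 19.725 MHz, appears at 12 MHz.
50.75 MHz mod fs = 11.3 MHz.
11.3 MHz ≤ fs/2 = 19.725 MHz, appears at 11.3 MHz.
146.55 MHz mod fs = 28.2 MHz.
28.2 MHz > fs/2 = 19.725 MHz, folds to fs − 28.2 MHz = 11.25 MHz.
169.05 MHz mod fs = 11.25 MHz.
11.25 MHz ≤ fs/2 = 19.725 MHz, appears at 11.25 MHz.
Distinct values: {11.25 MHz, 11.3 MHz, 12 MHz}.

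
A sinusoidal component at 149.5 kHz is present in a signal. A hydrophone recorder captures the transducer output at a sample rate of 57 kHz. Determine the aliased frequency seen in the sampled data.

21.5 kHz

149.5 kHz mod fs = 35.5 kHz.
35.5 kHz > fs/2 = 28.5 kHz, folds to fs − 35.5 kHz = 21.5 kHz.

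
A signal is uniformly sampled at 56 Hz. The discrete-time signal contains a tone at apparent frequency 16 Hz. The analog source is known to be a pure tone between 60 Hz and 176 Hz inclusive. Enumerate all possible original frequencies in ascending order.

72 Hz, 96 Hz, 128 Hz, 152 Hz

Frequencies that alias to 16 Hz are k·fs ± 16 Hz for integer k ≥ 0.
k=0: 16 Hz.
k=1: 40 Hz, 72 Hz.
k=2: 96 Hz, 128 Hz.
k=3: 152 Hz, 184 Hz.
k=4: 208 Hz, 240 Hz.
Within [60 Hz, 176 Hz]: 72 Hz, 96 Hz, 128 Hz, 152 Hz.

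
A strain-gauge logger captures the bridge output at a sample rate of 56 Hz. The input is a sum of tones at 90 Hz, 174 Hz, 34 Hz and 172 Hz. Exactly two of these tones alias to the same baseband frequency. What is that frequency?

22 Hz

fs/2 = 28 Hz.
90 Hz mod fs = 34 Hz.
34 Hz > fs/2 = 28 Hz, folds to fs − 34 Hz = 22 Hz.
174 Hz mod fs = 6 Hz.
6 Hz ≤ fs/2 = 28 Hz, appears at 6 Hz.
34 Hz > fs/2 = 28 Hz, folds to fs − 34 Hz = 22 Hz.
172 Hz mod fs = 4 Hz.
4 Hz ≤ fs/2 = 28 Hz, appears at 4 Hz.
34 Hz and 90 Hz both map to 22 Hz.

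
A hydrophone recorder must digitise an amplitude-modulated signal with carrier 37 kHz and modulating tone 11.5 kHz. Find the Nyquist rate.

97 kHz

AM sidebands sit at fc ± fm = 25.5 kHz and 48.5 kHz.
Highest-frequency component: 48.5 kHz.
Nyquist rate = 2 × 48.5 kHz = 97 kHz.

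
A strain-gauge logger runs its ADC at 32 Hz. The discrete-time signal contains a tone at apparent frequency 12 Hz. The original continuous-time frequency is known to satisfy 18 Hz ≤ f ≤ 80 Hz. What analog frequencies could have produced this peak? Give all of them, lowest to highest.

Frequencies that alias to 12 Hz are k·fs ± 12 Hz for integer k ≥ 0.
k=0: 12 Hz.
k=1: 20 Hz, 44 Hz.
k=2: 52 Hz, 76 Hz.
k=3: 84 Hz, 108 Hz.
Within [18 Hz, 80 Hz]: 20 Hz, 44 Hz, 52 Hz, 76 Hz.

20 Hz, 44 Hz, 52 Hz, 76 Hz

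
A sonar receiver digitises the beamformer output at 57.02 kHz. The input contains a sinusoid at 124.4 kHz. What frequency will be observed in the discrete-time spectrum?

10.36 kHz

124.4 kHz mod fs = 10.36 kHz.
10.36 kHz ≤ fs/2 = 28.51 kHz, appears at 10.36 kHz.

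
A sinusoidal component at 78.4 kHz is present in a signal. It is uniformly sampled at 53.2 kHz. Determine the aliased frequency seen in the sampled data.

78.4 kHz mod fs = 25.2 kHz.
25.2 kHz ≤ fs/2 = 26.6 kHz, appears at 25.2 kHz.

25.2 kHz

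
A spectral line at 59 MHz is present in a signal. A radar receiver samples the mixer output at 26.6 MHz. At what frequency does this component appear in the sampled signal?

59 MHz mod fs = 5.8 MHz.
5.8 MHz ≤ fs/2 = 13.3 MHz, appears at 5.8 MHz.

5.8 MHz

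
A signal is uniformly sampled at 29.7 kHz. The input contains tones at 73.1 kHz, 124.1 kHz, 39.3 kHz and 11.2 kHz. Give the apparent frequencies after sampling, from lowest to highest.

fs/2 = 14.85 kHz.
73.1 kHz mod fs = 13.7 kHz.
13.7 kHz ≤ fs/2 = 14.85 kHz, appears at 13.7 kHz.
124.1 kHz mod fs = 5.3 kHz.
5.3 kHz ≤ fs/2 = 14.85 kHz, appears at 5.3 kHz.
39.3 kHz mod fs = 9.6 kHz.
9.6 kHz ≤ fs/2 = 14.85 kHz, appears at 9.6 kHz.
11.2 kHz ≤ fs/2 = 14.85 kHz, passes unchanged.
Distinct values: {5.3 kHz, 9.6 kHz, 11.2 kHz, 13.7 kHz}.

5.3 kHz, 9.6 kHz, 11.2 kHz, 13.7 kHz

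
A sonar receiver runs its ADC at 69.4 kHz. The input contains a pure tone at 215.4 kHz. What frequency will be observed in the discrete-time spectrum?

215.4 kHz mod fs = 7.2 kHz.
7.2 kHz ≤ fs/2 = 34.7 kHz, appears at 7.2 kHz.

7.2 kHz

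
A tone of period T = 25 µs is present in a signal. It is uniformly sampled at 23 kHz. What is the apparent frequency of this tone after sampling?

T = 25 µs → f = 1/T = 40 kHz.
40 kHz mod fs = 17 kHz.
17 kHz > fs/2 = 11.5 kHz, folds to fs − 17 kHz = 6 kHz.

6 kHz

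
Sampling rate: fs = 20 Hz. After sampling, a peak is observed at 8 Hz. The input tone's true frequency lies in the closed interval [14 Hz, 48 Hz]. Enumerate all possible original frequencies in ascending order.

28 Hz, 32 Hz, 48 Hz

Frequencies that alias to 8 Hz are k·fs ± 8 Hz for integer k ≥ 0.
k=0: 8 Hz.
k=1: 12 Hz, 28 Hz.
k=2: 32 Hz, 48 Hz.
k=3: 52 Hz, 68 Hz.
Within [14 Hz, 48 Hz]: 28 Hz, 32 Hz, 48 Hz.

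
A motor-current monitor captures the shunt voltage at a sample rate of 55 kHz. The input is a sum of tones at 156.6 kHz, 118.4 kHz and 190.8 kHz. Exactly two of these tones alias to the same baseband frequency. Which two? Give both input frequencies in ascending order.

fs/2 = 27.5 kHz.
156.6 kHz mod fs = 46.6 kHz.
46.6 kHz > fs/2 = 27.5 kHz, folds to fs − 46.6 kHz = 8.4 kHz.
118.4 kHz mod fs = 8.4 kHz.
8.4 kHz ≤ fs/2 = 27.5 kHz, appears at 8.4 kHz.
190.8 kHz mod fs = 25.8 kHz.
25.8 kHz ≤ fs/2 = 27.5 kHz, appears at 25.8 kHz.
118.4 kHz and 156.6 kHz both map to 8.4 kHz.

118.4 kHz, 156.6 kHz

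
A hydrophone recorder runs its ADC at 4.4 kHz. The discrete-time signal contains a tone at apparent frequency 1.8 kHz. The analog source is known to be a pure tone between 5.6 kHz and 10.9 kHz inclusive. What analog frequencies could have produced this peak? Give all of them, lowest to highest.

Frequencies that alias to 1.8 kHz are k·fs ± 1.8 kHz for integer k ≥ 0.
k=0: 1.8 kHz.
k=1: 2.6 kHz, 6.2 kHz.
k=2: 7 kHz, 10.6 kHz.
k=3: 11.4 kHz, 15 kHz.
Within [5.6 kHz, 10.9 kHz]: 6.2 kHz, 7 kHz, 10.6 kHz.

6.2 kHz, 7 kHz, 10.6 kHz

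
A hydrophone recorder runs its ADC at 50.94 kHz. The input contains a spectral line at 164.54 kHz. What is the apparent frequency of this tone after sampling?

11.72 kHz

164.54 kHz mod fs = 11.72 kHz.
11.72 kHz ≤ fs/2 = 25.47 kHz, appears at 11.72 kHz.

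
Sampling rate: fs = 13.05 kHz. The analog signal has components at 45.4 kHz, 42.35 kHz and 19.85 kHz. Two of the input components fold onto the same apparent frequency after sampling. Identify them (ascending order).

fs/2 = 6.525 kHz.
45.4 kHz mod fs = 6.25 kHz.
6.25 kHz ≤ fs/2 = 6.525 kHz, appears at 6.25 kHz.
42.35 kHz mod fs = 3.2 kHz.
3.2 kHz ≤ fs/2 = 6.525 kHz, appears at 3.2 kHz.
19.85 kHz mod fs = 6.8 kHz.
6.8 kHz > fs/2 = 6.525 kHz, folds to fs − 6.8 kHz = 6.25 kHz.
19.85 kHz and 45.4 kHz both map to 6.25 kHz.

19.85 kHz, 45.4 kHz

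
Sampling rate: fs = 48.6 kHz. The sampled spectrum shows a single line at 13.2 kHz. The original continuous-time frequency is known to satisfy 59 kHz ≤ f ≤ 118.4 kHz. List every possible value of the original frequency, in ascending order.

Frequencies that alias to 13.2 kHz are k·fs ± 13.2 kHz for integer k ≥ 0.
k=0: 13.2 kHz.
k=1: 35.4 kHz, 61.8 kHz.
k=2: 84 kHz, 110.4 kHz.
k=3: 132.6 kHz, 159 kHz.
Within [59 kHz, 118.4 kHz]: 61.8 kHz, 84 kHz, 110.4 kHz.

61.8 kHz, 84 kHz, 110.4 kHz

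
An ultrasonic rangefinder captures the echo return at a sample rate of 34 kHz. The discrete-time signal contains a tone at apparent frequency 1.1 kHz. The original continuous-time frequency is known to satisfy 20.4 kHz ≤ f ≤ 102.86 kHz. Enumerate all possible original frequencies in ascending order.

32.9 kHz, 35.1 kHz, 66.9 kHz, 69.1 kHz, 100.9 kHz

Frequencies that alias to 1.1 kHz are k·fs ± 1.1 kHz for integer k ≥ 0.
k=0: 1.1 kHz.
k=1: 32.9 kHz, 35.1 kHz.
k=2: 66.9 kHz, 69.1 kHz.
k=3: 100.9 kHz, 103.1 kHz.
k=4: 134.9 kHz, 137.1 kHz.
Within [20.4 kHz, 102.86 kHz]: 32.9 kHz, 35.1 kHz, 66.9 kHz, 69.1 kHz, 100.9 kHz.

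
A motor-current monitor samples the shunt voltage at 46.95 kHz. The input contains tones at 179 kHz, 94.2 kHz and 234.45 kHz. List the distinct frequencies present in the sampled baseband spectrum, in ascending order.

fs/2 = 23.475 kHz.
179 kHz mod fs = 38.15 kHz.
38.15 kHz > fs/2 = 23.475 kHz, folds to fs − 38.15 kHz = 8.8 kHz.
94.2 kHz mod fs = 0.3 kHz.
0.3 kHz ≤ fs/2 = 23.475 kHz, appears at 0.3 kHz.
234.45 kHz mod fs = 46.65 kHz.
46.65 kHz > fs/2 = 23.475 kHz, folds to fs − 46.65 kHz = 0.3 kHz.
Distinct values: {0.3 kHz, 8.8 kHz}.

0.3 kHz, 8.8 kHz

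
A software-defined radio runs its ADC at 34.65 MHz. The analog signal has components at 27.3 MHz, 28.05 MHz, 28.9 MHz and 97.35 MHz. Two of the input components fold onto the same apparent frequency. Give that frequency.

6.6 MHz

fs/2 = 17.325 MHz.
27.3 MHz > fs/2 = 17.325 MHz, folds to fs − 27.3 MHz = 7.35 MHz.
28.05 MHz > fs/2 = 17.325 MHz, folds to fs − 28.05 MHz = 6.6 MHz.
28.9 MHz > fs/2 = 17.325 MHz, folds to fs − 28.9 MHz = 5.75 MHz.
97.35 MHz mod fs = 28.05 MHz.
28.05 MHz > fs/2 = 17.325 MHz, folds to fs − 28.05 MHz = 6.6 MHz.
28.05 MHz and 97.35 MHz both map to 6.6 MHz.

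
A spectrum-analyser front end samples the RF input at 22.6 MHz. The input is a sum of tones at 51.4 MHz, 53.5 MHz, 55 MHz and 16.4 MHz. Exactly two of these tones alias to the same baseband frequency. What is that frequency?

6.2 MHz

fs/2 = 11.3 MHz.
51.4 MHz mod fs = 6.2 MHz.
6.2 MHz ≤ fs/2 = 11.3 MHz, appears at 6.2 MHz.
53.5 MHz mod fs = 8.3 MHz.
8.3 MHz ≤ fs/2 = 11.3 MHz, appears at 8.3 MHz.
55 MHz mod fs = 9.8 MHz.
9.8 MHz ≤ fs/2 = 11.3 MHz, appears at 9.8 MHz.
16.4 MHz > fs/2 = 11.3 MHz, folds to fs − 16.4 MHz = 6.2 MHz.
16.4 MHz and 51.4 MHz both map to 6.2 MHz.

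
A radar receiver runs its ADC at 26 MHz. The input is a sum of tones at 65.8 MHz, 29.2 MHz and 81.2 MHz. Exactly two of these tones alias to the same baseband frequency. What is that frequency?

fs/2 = 13 MHz.
65.8 MHz mod fs = 13.8 MHz.
13.8 MHz > fs/2 = 13 MHz, folds to fs − 13.8 MHz = 12.2 MHz.
29.2 MHz mod fs = 3.2 MHz.
3.2 MHz ≤ fs/2 = 13 MHz, appears at 3.2 MHz.
81.2 MHz mod fs = 3.2 MHz.
3.2 MHz ≤ fs/2 = 13 MHz, appears at 3.2 MHz.
29.2 MHz and 81.2 MHz both map to 3.2 MHz.

3.2 MHz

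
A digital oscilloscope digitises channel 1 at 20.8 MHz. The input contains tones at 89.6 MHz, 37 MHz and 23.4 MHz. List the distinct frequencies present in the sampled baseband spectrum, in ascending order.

fs/2 = 10.4 MHz.
89.6 MHz mod fs = 6.4 MHz.
6.4 MHz ≤ fs/2 = 10.4 MHz, appears at 6.4 MHz.
37 MHz mod fs = 16.2 MHz.
16.2 MHz > fs/2 = 10.4 MHz, folds to fs − 16.2 MHz = 4.6 MHz.
23.4 MHz mod fs = 2.6 MHz.
2.6 MHz ≤ fs/2 = 10.4 MHz, appears at 2.6 MHz.
Distinct values: {2.6 MHz, 4.6 MHz, 6.4 MHz}.

2.6 MHz, 4.6 MHz, 6.4 MHz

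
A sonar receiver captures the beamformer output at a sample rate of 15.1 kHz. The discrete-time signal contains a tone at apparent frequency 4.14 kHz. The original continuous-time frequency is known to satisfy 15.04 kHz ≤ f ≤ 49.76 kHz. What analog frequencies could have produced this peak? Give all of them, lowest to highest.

Frequencies that alias to 4.14 kHz are k·fs ± 4.14 kHz for integer k ≥ 0.
k=0: 4.14 kHz.
k=1: 10.96 kHz, 19.24 kHz.
k=2: 26.06 kHz, 34.34 kHz.
k=3: 41.16 kHz, 49.44 kHz.
k=4: 56.26 kHz, 64.54 kHz.
Within [15.04 kHz, 49.76 kHz]: 19.24 kHz, 26.06 kHz, 34.34 kHz, 41.16 kHz, 49.44 kHz.

19.24 kHz, 26.06 kHz, 34.34 kHz, 41.16 kHz, 49.44 kHz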